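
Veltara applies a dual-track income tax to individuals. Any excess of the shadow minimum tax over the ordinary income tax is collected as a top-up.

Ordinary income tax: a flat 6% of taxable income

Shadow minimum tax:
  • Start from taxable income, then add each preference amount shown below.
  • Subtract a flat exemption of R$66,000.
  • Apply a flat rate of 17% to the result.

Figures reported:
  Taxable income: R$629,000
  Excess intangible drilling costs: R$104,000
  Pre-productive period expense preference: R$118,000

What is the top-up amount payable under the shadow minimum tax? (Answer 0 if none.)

Ordinary income tax:
  R$629,000 × 6% = R$37,740

Shadow minimum tax:
  Adjusted income: R$629,000 + R$104,000 + R$118,000 = R$851,000
  Less exemption R$66,000 → base R$785,000
  R$785,000 × 17% = R$133,450

Excess of shadow minimum tax over ordinary income tax: R$133,450 − R$37,740 = R$95,710.

R$95,710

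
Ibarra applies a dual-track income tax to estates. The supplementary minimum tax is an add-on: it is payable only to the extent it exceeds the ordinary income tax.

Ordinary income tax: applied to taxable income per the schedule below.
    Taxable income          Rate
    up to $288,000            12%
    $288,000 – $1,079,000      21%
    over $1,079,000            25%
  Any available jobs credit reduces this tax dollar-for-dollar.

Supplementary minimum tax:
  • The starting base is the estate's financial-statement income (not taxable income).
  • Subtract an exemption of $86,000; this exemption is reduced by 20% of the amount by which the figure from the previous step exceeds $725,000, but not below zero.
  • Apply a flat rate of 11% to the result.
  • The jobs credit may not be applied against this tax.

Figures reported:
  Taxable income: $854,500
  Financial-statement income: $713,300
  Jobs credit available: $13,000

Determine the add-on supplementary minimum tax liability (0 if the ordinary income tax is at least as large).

Supplementary minimum tax:
  Base (financial-statement income): $713,300
  Exemption: $713,300 ≤ $725,000, so full $86,000 applies
  Base: $713,300 − $86,000 = $627,300
  $627,300 × 11% = $69,003

Ordinary income tax:
  $288,000 × 12% = $34,560
  $566,500 × 21% = $118,965
  → $153,525
  Less jobs credit $13,000 → $140,525

$69,003 ≤ $140,525, so no add-on is due.

$0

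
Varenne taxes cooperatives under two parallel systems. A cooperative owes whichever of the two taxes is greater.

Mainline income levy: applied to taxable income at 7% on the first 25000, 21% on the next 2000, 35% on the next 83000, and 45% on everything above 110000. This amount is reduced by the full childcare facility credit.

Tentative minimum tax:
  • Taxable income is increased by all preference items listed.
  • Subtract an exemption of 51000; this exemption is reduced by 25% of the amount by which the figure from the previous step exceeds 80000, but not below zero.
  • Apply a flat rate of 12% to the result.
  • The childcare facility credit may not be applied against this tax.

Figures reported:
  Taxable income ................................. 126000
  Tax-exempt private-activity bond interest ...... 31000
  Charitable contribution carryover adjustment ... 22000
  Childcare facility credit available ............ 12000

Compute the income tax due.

26420

Tentative minimum tax:
  Adjusted income: 126000 + 31000 + 22000 = 179000
  Exemption: 51000 − 25% × (179000 − 80000) = 51000 − 24750 = 26250
  Base: 179000 − 26250 = 152750
  152750 × 12% = 18330

Mainline income levy:
  25000 × 7% = 1750
  2000 × 21% = 420
  83000 × 35% = 29050
  16000 × 45% = 7200
  → 38420
  Less childcare facility credit 12000 → 26420

26420 > 18330, so the mainline income levy governs.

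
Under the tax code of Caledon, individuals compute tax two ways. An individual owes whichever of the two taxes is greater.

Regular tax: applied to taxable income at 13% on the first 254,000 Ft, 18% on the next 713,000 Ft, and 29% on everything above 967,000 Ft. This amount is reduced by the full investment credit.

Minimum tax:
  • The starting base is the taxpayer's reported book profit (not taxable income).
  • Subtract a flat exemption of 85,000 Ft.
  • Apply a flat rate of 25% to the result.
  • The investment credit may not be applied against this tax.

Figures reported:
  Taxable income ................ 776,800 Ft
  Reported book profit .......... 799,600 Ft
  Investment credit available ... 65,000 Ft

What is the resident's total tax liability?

Minimum tax:
  Base (reported book profit): 799,600 Ft
  Less exemption 85,000 Ft → base 714,600 Ft
  714,600 Ft × 25% = 178,650 Ft

Regular tax:
  254,000 Ft × 13% = 33,020 Ft
  522,800 Ft × 18% = 94,104 Ft
  → 127,124 Ft
  Less investment credit 65,000 Ft → 62,124 Ft

178,650 Ft > 62,124 Ft, so the minimum tax is the binding amount.

178,650 Ft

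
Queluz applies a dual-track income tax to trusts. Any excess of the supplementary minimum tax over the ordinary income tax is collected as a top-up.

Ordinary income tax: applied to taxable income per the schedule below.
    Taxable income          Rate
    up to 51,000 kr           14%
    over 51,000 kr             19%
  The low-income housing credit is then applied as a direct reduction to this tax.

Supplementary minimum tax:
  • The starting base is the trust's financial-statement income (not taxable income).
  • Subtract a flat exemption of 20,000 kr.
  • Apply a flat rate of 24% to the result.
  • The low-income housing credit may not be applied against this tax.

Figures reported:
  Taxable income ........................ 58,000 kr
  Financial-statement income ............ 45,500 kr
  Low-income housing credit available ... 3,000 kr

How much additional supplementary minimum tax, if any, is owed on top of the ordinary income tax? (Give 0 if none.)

Supplementary minimum tax:
  Base (financial-statement income): 45,500 kr
  Less exemption 20,000 kr → base 25,500 kr
  25,500 kr × 24% = 6,120 kr

Ordinary income tax:
  51,000 kr × 14% = 7,140 kr
  7,000 kr × 19% = 1,330 kr
  → 8,470 kr
  Less low-income housing credit 3,000 kr → 5,470 kr

Excess of supplementary minimum tax over ordinary income tax: 6,120 kr − 5,470 kr = 650 kr.

650 kr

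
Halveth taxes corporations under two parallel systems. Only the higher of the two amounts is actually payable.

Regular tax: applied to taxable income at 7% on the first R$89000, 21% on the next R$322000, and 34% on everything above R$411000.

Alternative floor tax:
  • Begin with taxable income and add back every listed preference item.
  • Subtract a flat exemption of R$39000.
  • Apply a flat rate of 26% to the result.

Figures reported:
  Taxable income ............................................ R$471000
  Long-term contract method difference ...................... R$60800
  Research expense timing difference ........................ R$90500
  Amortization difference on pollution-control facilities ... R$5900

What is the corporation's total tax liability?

R$153192

Alternative floor tax:
  Adjusted income: R$471000 + R$60800 + R$90500 + R$5900 = R$628200
  Less exemption R$39000 → base R$589200
  R$589200 × 26% = R$153192

Regular tax:
  R$89000 × 7% = R$6230
  R$322000 × 21% = R$67620
  R$60000 × 34% = R$20400
  → R$94250

R$153192 > R$94250, so the alternative floor tax is the binding amount.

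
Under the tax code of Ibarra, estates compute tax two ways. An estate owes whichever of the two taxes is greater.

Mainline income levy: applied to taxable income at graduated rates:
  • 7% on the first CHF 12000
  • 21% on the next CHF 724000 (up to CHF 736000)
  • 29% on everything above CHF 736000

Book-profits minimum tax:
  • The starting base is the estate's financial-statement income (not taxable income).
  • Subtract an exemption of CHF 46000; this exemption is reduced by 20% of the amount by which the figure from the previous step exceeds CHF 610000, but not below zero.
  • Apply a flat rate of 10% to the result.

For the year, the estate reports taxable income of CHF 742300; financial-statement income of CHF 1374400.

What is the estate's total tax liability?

CHF 154707

Mainline income levy:
  CHF 12000 × 7% = CHF 840
  CHF 724000 × 21% = CHF 152040
  CHF 6300 × 29% = CHF 1827
  → CHF 154707

Book-profits minimum tax:
  Base (financial-statement income): CHF 1374400
  Exemption: 20% × (CHF 1374400 − CHF 610000) = CHF 152880 ≥ CHF 46000, so the exemption is fully phased out
  Base: CHF 1374400 − CHF 0 = CHF 1374400
  CHF 1374400 × 10% = CHF 137440

CHF 154707 > CHF 137440, so the mainline income levy governs.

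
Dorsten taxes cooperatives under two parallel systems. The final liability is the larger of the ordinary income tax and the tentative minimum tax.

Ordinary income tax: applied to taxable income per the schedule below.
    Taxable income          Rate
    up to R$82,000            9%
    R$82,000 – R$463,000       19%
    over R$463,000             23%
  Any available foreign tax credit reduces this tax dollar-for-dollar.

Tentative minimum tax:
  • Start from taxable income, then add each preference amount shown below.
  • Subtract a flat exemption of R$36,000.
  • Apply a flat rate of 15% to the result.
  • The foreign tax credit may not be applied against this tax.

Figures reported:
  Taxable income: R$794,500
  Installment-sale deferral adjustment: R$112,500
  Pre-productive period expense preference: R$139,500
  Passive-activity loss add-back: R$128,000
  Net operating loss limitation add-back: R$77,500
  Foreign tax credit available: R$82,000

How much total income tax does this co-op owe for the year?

Ordinary income tax:
  R$82,000 × 9% = R$7,380
  R$381,000 × 19% = R$72,390
  R$331,500 × 23% = R$76,245
  → R$156,015
  Less foreign tax credit R$82,000 → R$74,015

Tentative minimum tax:
  Adjusted income: R$794,500 + R$112,500 + R$139,500 + R$128,000 + R$77,500 = R$1,252,000
  Less exemption R$36,000 → base R$1,216,000
  R$1,216,000 × 15% = R$182,400

R$182,400 > R$74,015, so the tentative minimum tax is the binding amount.

R$182,400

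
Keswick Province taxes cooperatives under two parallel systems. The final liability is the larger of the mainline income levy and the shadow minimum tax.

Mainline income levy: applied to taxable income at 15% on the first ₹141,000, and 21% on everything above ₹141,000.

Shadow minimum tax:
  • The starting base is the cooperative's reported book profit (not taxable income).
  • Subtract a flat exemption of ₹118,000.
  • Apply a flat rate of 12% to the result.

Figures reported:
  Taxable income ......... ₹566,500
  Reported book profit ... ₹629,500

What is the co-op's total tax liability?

Shadow minimum tax:
  Base (reported book profit): ₹629,500
  Less exemption ₹118,000 → base ₹511,500
  ₹511,500 × 12% = ₹61,380

Mainline income levy:
  ₹141,000 × 15% = ₹21,150
  ₹425,500 × 21% = ₹89,355
  → ₹110,505

₹110,505 > ₹61,380, so the mainline income levy governs.

₹110,505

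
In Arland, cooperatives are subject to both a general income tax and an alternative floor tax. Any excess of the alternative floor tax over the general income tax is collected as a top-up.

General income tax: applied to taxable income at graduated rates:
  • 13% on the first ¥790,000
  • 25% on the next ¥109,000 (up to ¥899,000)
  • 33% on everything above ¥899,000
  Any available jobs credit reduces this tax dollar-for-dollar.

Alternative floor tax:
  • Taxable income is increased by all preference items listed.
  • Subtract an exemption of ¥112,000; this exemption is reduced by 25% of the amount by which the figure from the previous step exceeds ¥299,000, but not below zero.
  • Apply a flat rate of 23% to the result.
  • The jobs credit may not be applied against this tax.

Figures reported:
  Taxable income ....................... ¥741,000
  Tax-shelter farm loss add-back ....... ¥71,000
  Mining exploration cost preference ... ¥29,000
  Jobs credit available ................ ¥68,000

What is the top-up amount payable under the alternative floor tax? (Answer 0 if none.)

General income tax:
  ¥741,000 × 13% = ¥96,330
  Less jobs credit ¥68,000 → ¥28,330

Alternative floor tax:
  Adjusted income: ¥741,000 + ¥71,000 + ¥29,000 = ¥841,000
  Exemption: 25% × (¥841,000 − ¥299,000) = ¥135,500 ≥ ¥112,000, so the exemption is fully phased out
  Base: ¥841,000 − ¥0 = ¥841,000
  ¥841,000 × 23% = ¥193,430

Excess of alternative floor tax over general income tax: ¥193,430 − ¥28,330 = ¥165,100.

¥165,100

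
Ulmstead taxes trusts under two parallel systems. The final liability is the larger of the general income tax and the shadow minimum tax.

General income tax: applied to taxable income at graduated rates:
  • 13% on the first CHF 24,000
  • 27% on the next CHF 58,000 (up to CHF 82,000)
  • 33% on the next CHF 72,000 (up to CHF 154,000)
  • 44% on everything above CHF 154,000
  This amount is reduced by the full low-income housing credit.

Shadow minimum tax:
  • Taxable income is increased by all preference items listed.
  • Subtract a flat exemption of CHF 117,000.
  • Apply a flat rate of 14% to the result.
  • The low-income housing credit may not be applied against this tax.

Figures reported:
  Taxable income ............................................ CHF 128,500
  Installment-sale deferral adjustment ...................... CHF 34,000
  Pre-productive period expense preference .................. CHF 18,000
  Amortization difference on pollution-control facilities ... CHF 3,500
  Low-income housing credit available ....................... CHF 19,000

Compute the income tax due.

CHF 15,125

Shadow minimum tax:
  Adjusted income: CHF 128,500 + CHF 34,000 + CHF 18,000 + CHF 3,500 = CHF 184,000
  Less exemption CHF 117,000 → base CHF 67,000
  CHF 67,000 × 14% = CHF 9,380

General income tax:
  CHF 24,000 × 13% = CHF 3,120
  CHF 58,000 × 27% = CHF 15,660
  CHF 46,500 × 33% = CHF 15,345
  → CHF 34,125
  Less low-income housing credit CHF 19,000 → CHF 15,125

CHF 15,125 > CHF 9,380, so the general income tax governs.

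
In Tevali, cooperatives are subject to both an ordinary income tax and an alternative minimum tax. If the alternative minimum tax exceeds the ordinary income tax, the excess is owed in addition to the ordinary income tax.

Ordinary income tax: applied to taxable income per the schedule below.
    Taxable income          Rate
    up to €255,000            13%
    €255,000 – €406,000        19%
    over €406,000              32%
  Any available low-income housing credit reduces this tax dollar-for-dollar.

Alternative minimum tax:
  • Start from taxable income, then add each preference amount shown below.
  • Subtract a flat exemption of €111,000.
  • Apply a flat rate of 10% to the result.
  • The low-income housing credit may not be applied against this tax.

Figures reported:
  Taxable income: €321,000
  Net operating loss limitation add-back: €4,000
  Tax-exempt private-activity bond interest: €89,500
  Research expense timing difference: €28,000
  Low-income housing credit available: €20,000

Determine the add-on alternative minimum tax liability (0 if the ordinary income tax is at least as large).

€7,460

Alternative minimum tax:
  Adjusted income: €321,000 + €4,000 + €89,500 + €28,000 = €442,500
  Less exemption €111,000 → base €331,500
  €331,500 × 10% = €33,150

Ordinary income tax:
  €255,000 × 13% = €33,150
  €66,000 × 19% = €12,540
  → €45,690
  Less low-income housing credit €20,000 → €25,690

Excess of alternative minimum tax over ordinary income tax: €33,150 − €25,690 = €7,460.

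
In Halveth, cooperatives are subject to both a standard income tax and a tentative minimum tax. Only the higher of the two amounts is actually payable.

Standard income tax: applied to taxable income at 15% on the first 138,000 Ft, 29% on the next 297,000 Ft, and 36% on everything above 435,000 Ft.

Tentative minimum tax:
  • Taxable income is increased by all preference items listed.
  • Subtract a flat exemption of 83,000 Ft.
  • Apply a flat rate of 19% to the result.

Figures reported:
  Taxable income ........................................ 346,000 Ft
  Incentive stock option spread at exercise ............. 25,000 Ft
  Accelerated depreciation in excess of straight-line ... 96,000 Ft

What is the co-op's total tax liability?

Tentative minimum tax:
  Adjusted income: 346,000 Ft + 25,000 Ft + 96,000 Ft = 467,000 Ft
  Less exemption 83,000 Ft → base 384,000 Ft
  384,000 Ft × 19% = 72,960 Ft

Standard income tax:
  138,000 Ft × 15% = 20,700 Ft
  208,000 Ft × 29% = 60,320 Ft
  → 81,020 Ft

81,020 Ft > 72,960 Ft, so the standard income tax governs.

81,020 Ft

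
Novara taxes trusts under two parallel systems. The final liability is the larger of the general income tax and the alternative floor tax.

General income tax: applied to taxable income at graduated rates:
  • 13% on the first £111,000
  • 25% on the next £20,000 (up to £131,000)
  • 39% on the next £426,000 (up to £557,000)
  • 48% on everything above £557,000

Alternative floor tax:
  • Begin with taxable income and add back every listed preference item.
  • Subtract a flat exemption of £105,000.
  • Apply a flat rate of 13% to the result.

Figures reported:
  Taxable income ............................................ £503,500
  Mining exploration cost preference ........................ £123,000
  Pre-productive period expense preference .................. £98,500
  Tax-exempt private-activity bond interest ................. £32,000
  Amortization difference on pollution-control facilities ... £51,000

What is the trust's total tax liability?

Alternative floor tax:
  Adjusted income: £503,500 + £123,000 + £98,500 + £32,000 + £51,000 = £808,000
  Less exemption £105,000 → base £703,000
  £703,000 × 13% = £91,390

General income tax:
  £111,000 × 13% = £14,430
  £20,000 × 25% = £5,000
  £372,500 × 39% = £145,275
  → £164,705

£164,705 > £91,390, so the general income tax governs.

£164,705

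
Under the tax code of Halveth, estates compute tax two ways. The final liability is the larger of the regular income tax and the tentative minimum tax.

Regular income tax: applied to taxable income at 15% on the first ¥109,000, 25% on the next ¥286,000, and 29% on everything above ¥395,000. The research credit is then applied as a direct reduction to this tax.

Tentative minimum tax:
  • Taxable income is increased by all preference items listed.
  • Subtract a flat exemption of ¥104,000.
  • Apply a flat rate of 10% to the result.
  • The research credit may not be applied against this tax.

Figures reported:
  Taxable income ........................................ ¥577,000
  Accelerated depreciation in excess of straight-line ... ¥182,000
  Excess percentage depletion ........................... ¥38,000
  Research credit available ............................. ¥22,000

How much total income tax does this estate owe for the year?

¥118,630

Regular income tax:
  ¥109,000 × 15% = ¥16,350
  ¥286,000 × 25% = ¥71,500
  ¥182,000 × 29% = ¥52,780
  → ¥140,630
  Less research credit ¥22,000 → ¥118,630

Tentative minimum tax:
  Adjusted income: ¥577,000 + ¥182,000 + ¥38,000 = ¥797,000
  Less exemption ¥104,000 → base ¥693,000
  ¥693,000 × 10% = ¥69,300

¥118,630 > ¥69,300, so the regular income tax governs.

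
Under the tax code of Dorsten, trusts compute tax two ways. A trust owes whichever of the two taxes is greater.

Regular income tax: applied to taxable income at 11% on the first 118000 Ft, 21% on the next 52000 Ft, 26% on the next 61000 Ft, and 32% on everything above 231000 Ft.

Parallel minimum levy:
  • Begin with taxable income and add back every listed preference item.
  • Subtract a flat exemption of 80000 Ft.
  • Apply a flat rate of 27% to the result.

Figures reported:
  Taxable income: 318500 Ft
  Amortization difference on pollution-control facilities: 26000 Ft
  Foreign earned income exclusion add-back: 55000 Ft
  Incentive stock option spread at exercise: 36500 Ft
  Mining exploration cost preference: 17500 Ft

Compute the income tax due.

100845 Ft

Parallel minimum levy:
  Adjusted income: 318500 Ft + 26000 Ft + 55000 Ft + 36500 Ft + 17500 Ft = 453500 Ft
  Less exemption 80000 Ft → base 373500 Ft
  373500 Ft × 27% = 100845 Ft

Regular income tax:
  118000 Ft × 11% = 12980 Ft
  52000 Ft × 21% = 10920 Ft
  61000 Ft × 26% = 15860 Ft
  87500 Ft × 32% = 28000 Ft
  → 67760 Ft

100845 Ft > 67760 Ft, so the parallel minimum levy is the binding amount.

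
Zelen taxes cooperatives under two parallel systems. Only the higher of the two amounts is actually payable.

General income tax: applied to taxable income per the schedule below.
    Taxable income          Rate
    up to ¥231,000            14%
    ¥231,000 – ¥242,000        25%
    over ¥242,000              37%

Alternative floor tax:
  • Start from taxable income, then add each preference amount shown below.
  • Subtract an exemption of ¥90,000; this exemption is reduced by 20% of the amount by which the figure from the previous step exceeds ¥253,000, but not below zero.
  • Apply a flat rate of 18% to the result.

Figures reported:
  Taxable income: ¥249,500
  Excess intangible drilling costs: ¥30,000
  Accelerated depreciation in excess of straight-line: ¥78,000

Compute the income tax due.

¥51,912

General income tax:
  ¥231,000 × 14% = ¥32,340
  ¥11,000 × 25% = ¥2,750
  ¥7,500 × 37% = ¥2,775
  → ¥37,865

Alternative floor tax:
  Adjusted income: ¥249,500 + ¥30,000 + ¥78,000 = ¥357,500
  Exemption: ¥90,000 − 20% × (¥357,500 − ¥253,000) = ¥90,000 − ¥20,900 = ¥69,100
  Base: ¥357,500 − ¥69,100 = ¥288,400
  ¥288,400 × 18% = ¥51,912

¥51,912 > ¥37,865, so the alternative floor tax is the binding amount.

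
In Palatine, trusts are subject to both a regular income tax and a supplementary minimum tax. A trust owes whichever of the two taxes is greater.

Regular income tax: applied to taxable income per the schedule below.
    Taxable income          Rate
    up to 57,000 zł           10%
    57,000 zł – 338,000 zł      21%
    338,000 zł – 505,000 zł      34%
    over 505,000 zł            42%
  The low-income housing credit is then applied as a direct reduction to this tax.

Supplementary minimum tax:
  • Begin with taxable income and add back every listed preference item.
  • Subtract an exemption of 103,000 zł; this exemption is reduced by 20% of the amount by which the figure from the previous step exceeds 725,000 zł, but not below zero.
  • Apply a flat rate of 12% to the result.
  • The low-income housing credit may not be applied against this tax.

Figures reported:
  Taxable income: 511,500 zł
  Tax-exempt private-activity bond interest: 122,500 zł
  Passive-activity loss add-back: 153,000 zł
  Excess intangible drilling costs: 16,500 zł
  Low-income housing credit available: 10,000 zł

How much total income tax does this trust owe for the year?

Regular income tax:
  57,000 zł × 10% = 5,700 zł
  281,000 zł × 21% = 59,010 zł
  167,000 zł × 34% = 56,780 zł
  6,500 zł × 42% = 2,730 zł
  → 124,220 zł
  Less low-income housing credit 10,000 zł → 114,220 zł

Supplementary minimum tax:
  Adjusted income: 511,500 zł + 122,500 zł + 153,000 zł + 16,500 zł = 803,500 zł
  Exemption: 103,000 zł − 20% × (803,500 zł − 725,000 zł) = 103,000 zł − 15,700 zł = 87,300 zł
  Base: 803,500 zł − 87,300 zł = 716,200 zł
  716,200 zł × 12% = 85,944 zł

114,220 zł > 85,944 zł, so the regular income tax governs.

114,220 zł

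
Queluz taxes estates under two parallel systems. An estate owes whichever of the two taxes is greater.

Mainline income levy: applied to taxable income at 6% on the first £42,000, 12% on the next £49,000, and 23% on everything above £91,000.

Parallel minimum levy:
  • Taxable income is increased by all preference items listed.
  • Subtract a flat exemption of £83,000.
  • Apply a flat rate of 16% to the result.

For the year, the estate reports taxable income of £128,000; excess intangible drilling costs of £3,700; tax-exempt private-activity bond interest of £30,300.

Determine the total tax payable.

Mainline income levy:
  £42,000 × 6% = £2,520
  £49,000 × 12% = £5,880
  £37,000 × 23% = £8,510
  → £16,910

Parallel minimum levy:
  Adjusted income: £128,000 + £3,700 + £30,300 = £162,000
  Less exemption £83,000 → base £79,000
  £79,000 × 16% = £12,640

£16,910 > £12,640, so the mainline income levy governs.

£16,910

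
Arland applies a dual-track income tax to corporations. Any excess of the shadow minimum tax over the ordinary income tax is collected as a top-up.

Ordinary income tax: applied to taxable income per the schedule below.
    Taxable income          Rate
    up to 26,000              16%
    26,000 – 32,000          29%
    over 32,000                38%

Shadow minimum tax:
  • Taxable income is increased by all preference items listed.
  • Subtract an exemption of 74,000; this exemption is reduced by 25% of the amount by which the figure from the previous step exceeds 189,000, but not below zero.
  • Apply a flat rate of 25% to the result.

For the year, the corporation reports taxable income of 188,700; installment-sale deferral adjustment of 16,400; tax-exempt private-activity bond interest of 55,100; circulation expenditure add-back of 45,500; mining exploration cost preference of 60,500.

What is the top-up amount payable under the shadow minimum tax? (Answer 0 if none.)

18,679

Ordinary income tax:
  26,000 × 16% = 4,160
  6,000 × 29% = 1,740
  156,700 × 38% = 59,546
  → 65,446

Shadow minimum tax:
  Adjusted income: 188,700 + 16,400 + 55,100 + 45,500 + 60,500 = 366,200
  Exemption: 74,000 − 25% × (366,200 − 189,000) = 74,000 − 44,300 = 29,700
  Base: 366,200 − 29,700 = 336,500
  336,500 × 25% = 84,125

Excess of shadow minimum tax over ordinary income tax: 84,125 − 65,446 = 18,679.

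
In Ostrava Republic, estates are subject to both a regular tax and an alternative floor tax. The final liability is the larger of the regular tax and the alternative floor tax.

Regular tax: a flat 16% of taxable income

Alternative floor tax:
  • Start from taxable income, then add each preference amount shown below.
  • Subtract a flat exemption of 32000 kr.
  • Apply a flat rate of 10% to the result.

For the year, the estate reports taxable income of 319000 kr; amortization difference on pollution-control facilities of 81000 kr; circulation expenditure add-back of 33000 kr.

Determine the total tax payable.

Regular tax:
  319000 kr × 16% = 51040 kr

Alternative floor tax:
  Adjusted income: 319000 kr + 81000 kr + 33000 kr = 433000 kr
  Less exemption 32000 kr → base 401000 kr
  401000 kr × 10% = 40100 kr

51040 kr > 40100 kr, so the regular tax governs.

51040 kr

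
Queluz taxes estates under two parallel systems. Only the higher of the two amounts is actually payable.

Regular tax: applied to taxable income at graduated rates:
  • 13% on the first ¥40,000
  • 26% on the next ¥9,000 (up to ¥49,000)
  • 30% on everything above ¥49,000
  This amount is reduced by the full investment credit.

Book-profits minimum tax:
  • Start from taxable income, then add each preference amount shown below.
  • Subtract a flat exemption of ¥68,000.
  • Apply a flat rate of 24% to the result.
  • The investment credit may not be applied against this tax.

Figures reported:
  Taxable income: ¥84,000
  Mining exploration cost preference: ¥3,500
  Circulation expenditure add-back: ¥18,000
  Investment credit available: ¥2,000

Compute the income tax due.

Regular tax:
  ¥40,000 × 13% = ¥5,200
  ¥9,000 × 26% = ¥2,340
  ¥35,000 × 30% = ¥10,500
  → ¥18,040
  Less investment credit ¥2,000 → ¥16,040

Book-profits minimum tax:
  Adjusted income: ¥84,000 + ¥3,500 + ¥18,000 = ¥105,500
  Less exemption ¥68,000 → base ¥37,500
  ¥37,500 × 24% = ¥9,000

¥16,040 > ¥9,000, so the regular tax governs.

¥16,040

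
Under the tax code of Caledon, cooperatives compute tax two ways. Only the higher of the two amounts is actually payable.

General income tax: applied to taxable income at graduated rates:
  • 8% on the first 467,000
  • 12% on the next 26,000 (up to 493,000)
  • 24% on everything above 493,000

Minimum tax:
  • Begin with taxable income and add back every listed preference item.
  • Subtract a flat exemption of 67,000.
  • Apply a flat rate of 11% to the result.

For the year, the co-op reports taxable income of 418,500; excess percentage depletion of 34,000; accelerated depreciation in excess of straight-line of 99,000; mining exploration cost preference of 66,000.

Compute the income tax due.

Minimum tax:
  Adjusted income: 418,500 + 34,000 + 99,000 + 66,000 = 617,500
  Less exemption 67,000 → base 550,500
  550,500 × 11% = 60,555

General income tax:
  418,500 × 8% = 33,480

60,555 > 33,480, so the minimum tax is the binding amount.

60,555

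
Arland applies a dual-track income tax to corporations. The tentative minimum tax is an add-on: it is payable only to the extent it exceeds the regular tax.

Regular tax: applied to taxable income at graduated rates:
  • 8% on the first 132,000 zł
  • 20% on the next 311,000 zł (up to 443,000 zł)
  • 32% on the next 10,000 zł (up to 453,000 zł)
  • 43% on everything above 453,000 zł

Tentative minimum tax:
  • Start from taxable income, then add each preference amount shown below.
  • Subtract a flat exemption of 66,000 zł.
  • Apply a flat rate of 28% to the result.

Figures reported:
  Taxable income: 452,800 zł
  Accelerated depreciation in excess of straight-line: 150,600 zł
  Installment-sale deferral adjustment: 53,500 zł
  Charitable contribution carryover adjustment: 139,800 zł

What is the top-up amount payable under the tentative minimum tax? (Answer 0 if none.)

Tentative minimum tax:
  Adjusted income: 452,800 zł + 150,600 zł + 53,500 zł + 139,800 zł = 796,700 zł
  Less exemption 66,000 zł → base 730,700 zł
  730,700 zł × 28% = 204,596 zł

Regular tax:
  132,000 zł × 8% = 10,560 zł
  311,000 zł × 20% = 62,200 zł
  9,800 zł × 32% = 3,136 zł
  → 75,896 zł

Excess of tentative minimum tax over regular tax: 204,596 zł − 75,896 zł = 128,700 zł.

128,700 zł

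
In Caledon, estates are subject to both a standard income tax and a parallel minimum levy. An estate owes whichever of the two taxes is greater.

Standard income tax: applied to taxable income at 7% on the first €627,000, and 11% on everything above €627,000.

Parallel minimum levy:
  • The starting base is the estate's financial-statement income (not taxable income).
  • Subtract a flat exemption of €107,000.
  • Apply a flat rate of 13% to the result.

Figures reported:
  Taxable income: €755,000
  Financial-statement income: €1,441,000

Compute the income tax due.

Standard income tax:
  €627,000 × 7% = €43,890
  €128,000 × 11% = €14,080
  → €57,970

Parallel minimum levy:
  Base (financial-statement income): €1,441,000
  Less exemption €107,000 → base €1,334,000
  €1,334,000 × 13% = €173,420

€173,420 > €57,970, so the parallel minimum levy is the binding amount.

€173,420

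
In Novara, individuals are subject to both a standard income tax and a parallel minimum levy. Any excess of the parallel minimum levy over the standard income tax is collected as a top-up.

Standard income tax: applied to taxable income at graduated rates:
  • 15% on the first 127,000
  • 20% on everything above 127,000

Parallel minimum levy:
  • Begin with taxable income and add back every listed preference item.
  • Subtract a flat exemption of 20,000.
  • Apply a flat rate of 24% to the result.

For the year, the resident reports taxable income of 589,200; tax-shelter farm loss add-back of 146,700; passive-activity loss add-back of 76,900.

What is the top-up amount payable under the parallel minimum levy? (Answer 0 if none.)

Standard income tax:
  127,000 × 15% = 19,050
  462,200 × 20% = 92,440
  → 111,490

Parallel minimum levy:
  Adjusted income: 589,200 + 146,700 + 76,900 = 812,800
  Less exemption 20,000 → base 792,800
  792,800 × 24% = 190,272

Excess of parallel minimum levy over standard income tax: 190,272 − 111,490 = 78,782.

78,782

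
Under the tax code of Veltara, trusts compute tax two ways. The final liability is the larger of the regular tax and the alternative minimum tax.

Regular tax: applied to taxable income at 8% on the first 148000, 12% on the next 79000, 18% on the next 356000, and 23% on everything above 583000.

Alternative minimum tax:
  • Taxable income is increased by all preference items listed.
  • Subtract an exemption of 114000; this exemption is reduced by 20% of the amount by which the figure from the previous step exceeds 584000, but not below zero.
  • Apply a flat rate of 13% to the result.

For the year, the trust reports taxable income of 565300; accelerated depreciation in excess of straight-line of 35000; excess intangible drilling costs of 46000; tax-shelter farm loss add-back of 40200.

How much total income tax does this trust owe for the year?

82214

Alternative minimum tax:
  Adjusted income: 565300 + 35000 + 46000 + 40200 = 686500
  Exemption: 114000 − 20% × (686500 − 584000) = 114000 − 20500 = 93500
  Base: 686500 − 93500 = 593000
  593000 × 13% = 77090

Regular tax:
  148000 × 8% = 11840
  79000 × 12% = 9480
  338300 × 18% = 60894
  → 82214

82214 > 77090, so the regular tax governs.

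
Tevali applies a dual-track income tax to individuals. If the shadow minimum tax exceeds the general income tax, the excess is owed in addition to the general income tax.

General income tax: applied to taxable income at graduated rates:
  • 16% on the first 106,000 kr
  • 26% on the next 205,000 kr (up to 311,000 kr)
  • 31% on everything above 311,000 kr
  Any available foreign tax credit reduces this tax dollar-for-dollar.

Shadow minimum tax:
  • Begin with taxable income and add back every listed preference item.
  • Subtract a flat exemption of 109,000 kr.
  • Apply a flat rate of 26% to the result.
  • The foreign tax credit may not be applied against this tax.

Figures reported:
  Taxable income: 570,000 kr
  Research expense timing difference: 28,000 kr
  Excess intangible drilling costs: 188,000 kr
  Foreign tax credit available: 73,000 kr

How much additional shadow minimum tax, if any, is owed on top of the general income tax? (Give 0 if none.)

Shadow minimum tax:
  Adjusted income: 570,000 kr + 28,000 kr + 188,000 kr = 786,000 kr
  Less exemption 109,000 kr → base 677,000 kr
  677,000 kr × 26% = 176,020 kr

General income tax:
  106,000 kr × 16% = 16,960 kr
  205,000 kr × 26% = 53,300 kr
  259,000 kr × 31% = 80,290 kr
  → 150,550 kr
  Less foreign tax credit 73,000 kr → 77,550 kr

Excess of shadow minimum tax over general income tax: 176,020 kr − 77,550 kr = 98,470 kr.

98,470 kr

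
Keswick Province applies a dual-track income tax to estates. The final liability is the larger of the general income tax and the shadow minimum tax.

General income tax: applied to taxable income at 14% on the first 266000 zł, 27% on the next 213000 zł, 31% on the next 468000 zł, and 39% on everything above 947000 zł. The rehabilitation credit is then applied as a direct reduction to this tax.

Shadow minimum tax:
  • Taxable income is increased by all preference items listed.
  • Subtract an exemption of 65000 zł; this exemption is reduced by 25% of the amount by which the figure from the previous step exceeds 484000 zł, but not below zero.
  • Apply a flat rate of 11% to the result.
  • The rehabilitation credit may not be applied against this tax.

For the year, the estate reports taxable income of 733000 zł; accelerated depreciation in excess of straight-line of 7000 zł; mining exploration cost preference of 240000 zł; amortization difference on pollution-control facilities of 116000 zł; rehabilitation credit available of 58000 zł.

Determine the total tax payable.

120560 zł

Shadow minimum tax:
  Adjusted income: 733000 zł + 7000 zł + 240000 zł + 116000 zł = 1096000 zł
  Exemption: 25% × (1096000 zł − 484000 zł) = 153000 zł ≥ 65000 zł, so the exemption is fully phased out
  Base: 1096000 zł − 0 zł = 1096000 zł
  1096000 zł × 11% = 120560 zł

General income tax:
  266000 zł × 14% = 37240 zł
  213000 zł × 27% = 57510 zł
  254000 zł × 31% = 78740 zł
  → 173490 zł
  Less rehabilitation credit 58000 zł → 115490 zł

120560 zł > 115490 zł, so the shadow minimum tax is the binding amount.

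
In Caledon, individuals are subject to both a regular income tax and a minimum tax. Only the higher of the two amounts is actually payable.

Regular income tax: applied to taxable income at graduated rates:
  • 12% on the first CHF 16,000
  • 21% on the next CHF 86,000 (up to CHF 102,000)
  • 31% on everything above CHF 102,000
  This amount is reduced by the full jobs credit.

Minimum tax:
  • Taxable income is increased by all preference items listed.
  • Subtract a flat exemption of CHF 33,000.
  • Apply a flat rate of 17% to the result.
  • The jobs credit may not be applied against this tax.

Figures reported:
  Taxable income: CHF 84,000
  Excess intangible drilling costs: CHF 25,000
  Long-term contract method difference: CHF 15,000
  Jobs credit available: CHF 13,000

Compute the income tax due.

Regular income tax:
  CHF 16,000 × 12% = CHF 1,920
  CHF 68,000 × 21% = CHF 14,280
  → CHF 16,200
  Less jobs credit CHF 13,000 → CHF 3,200

Minimum tax:
  Adjusted income: CHF 84,000 + CHF 25,000 + CHF 15,000 = CHF 124,000
  Less exemption CHF 33,000 → base CHF 91,000
  CHF 91,000 × 17% = CHF 15,470

CHF 15,470 > CHF 3,200, so the minimum tax is the binding amount.

CHF 15,470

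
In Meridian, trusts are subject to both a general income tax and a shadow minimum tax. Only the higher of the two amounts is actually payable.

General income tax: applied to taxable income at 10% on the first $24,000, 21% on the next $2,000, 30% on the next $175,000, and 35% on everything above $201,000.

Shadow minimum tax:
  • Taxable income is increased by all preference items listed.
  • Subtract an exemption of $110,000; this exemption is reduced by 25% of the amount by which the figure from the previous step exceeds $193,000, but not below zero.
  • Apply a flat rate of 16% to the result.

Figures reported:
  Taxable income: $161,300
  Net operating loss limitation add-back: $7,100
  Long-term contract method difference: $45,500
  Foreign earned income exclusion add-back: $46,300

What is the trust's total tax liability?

Shadow minimum tax:
  Adjusted income: $161,300 + $7,100 + $45,500 + $46,300 = $260,200
  Exemption: $110,000 − 25% × ($260,200 − $193,000) = $110,000 − $16,800 = $93,200
  Base: $260,200 − $93,200 = $167,000
  $167,000 × 16% = $26,720

General income tax:
  $24,000 × 10% = $2,400
  $2,000 × 21% = $420
  $135,300 × 30% = $40,590
  → $43,410

$43,410 > $26,720, so the general income tax governs.

$43,410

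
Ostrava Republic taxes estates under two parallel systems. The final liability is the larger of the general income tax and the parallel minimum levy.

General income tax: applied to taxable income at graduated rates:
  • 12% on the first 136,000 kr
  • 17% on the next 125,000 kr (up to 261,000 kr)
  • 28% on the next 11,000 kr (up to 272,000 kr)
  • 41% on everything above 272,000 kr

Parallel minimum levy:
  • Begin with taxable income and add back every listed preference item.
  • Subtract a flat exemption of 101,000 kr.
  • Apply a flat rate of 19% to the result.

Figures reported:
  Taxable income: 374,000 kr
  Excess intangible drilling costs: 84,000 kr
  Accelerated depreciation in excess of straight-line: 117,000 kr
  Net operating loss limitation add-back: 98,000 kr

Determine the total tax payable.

108,680 kr

General income tax:
  136,000 kr × 12% = 16,320 kr
  125,000 kr × 17% = 21,250 kr
  11,000 kr × 28% = 3,080 kr
  102,000 kr × 41% = 41,820 kr
  → 82,470 kr

Parallel minimum levy:
  Adjusted income: 374,000 kr + 84,000 kr + 117,000 kr + 98,000 kr = 673,000 kr
  Less exemption 101,000 kr → base 572,000 kr
  572,000 kr × 19% = 108,680 kr

108,680 kr > 82,470 kr, so the parallel minimum levy is the binding amount.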